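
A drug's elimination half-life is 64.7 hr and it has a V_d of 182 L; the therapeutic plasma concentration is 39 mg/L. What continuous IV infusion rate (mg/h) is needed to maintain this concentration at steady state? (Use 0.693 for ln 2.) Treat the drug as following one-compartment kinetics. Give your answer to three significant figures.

76.0 mg/h

CL = ln 2 · Vd / t½ = 0.693 × 182.0 / 64.7 = 1.949 L/h
Infusion rate = CL × Css = 1.949 × 39 = 76.01 mg/h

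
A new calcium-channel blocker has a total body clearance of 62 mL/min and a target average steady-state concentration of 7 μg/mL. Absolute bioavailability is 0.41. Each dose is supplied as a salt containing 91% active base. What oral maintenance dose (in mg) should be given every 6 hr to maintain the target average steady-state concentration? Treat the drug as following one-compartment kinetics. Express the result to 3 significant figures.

Convert clearance: 62 mL/min × 60 min/h ÷ 1000 mL/L = 3.720 L/h
D = CL × Css × τ / F / S = 3.720 × 7 × 6 / 0.41 / 0.91 = 418.8 mg

419 mg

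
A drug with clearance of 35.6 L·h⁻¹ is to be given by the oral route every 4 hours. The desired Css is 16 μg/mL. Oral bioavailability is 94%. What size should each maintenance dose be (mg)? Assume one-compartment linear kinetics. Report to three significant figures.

2420 mg

D = CL × Css × τ / F = 35.60 × 16 × 4 / 0.94 = 2424 mg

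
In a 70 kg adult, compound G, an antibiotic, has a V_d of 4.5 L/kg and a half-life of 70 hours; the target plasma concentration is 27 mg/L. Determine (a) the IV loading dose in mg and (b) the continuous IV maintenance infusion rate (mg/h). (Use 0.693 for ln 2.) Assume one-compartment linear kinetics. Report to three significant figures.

Vd = 4.5 L/kg × 70 kg = 315.0 L
LD = Vd × C = 315.0 × 27 = 8505 mg
CL = 0.693 × Vd / t½ = 0.693 × 315.0 / 70 = 3.119 L/h
Infusion rate = CL × Css = 3.119 × 27 = 84.21 mg/h

(a) 8510 mg; (b) 84.2 mg/h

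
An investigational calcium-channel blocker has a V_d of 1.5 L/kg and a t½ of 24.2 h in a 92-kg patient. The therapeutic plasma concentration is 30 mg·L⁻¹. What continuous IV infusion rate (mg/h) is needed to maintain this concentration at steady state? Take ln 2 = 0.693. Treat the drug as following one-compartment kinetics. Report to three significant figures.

Total Vd = 1.5 × 92 = 138.0 L
CL = 0.693 × Vd / t½ = 0.693 × 138.0 / 24.2 = 3.952 L/h
Infusion rate = CL × Css = 3.952 × 30 = 118.6 mg/h

119 mg/h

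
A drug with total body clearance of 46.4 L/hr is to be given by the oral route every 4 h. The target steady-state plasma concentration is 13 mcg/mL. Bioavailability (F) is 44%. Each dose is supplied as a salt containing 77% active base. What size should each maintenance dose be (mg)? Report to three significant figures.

7120 mg

D = CL × Css × τ / F / S = 46.40 × 13 × 4 / 0.44 / 0.77 = 7122 mg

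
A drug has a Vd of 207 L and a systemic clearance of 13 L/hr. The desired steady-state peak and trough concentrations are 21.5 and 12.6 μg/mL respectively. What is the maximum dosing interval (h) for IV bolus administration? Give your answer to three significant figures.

k = CL / Vd = 13.00 / 207.0 = 0.06280 h⁻¹
Between IV bolus doses, concentration decays as C = C₀·e^(−kτ), so C_peak/C_trough = e^(kτ).
τ_max = ln(C_peak/C_trough) / k = ln(21.5/12.6) / 0.06280 = 0.5344 / 0.06280 = 8.510 h

8.51 h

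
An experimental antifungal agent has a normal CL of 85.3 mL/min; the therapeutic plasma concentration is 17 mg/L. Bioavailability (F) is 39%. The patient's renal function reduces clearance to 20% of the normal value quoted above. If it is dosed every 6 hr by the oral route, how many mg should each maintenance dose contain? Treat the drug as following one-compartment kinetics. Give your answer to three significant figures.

CL = 85.3 mL/min × 60/1000 = 5.118 L/h
Patient clearance = 0.2 × 5.118 = 1.024 L/h
D = CL × Css × τ / F = 1.024 × 17 × 6 / 0.39 = 267.8 mg

268 mg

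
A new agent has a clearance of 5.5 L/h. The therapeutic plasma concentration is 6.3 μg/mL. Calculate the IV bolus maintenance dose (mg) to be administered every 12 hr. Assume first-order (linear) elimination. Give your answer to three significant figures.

416 mg

At steady state, dose per interval replaces the amount cleared in that interval: D/τ = CL·Css.
D = CL × Css × τ = 5.500 × 6.3 × 12 = 415.8 mg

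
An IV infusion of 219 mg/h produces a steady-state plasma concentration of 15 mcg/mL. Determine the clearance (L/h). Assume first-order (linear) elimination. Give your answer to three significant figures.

At steady state, infusion rate = CL × Css, so CL = rate / Css.
CL = 219 / 15 = 14.60 L/h

14.6 L/h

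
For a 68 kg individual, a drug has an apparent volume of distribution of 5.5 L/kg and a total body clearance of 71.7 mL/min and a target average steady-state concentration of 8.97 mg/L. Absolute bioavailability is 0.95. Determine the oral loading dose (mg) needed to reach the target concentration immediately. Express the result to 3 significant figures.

Vd = 5.5 L/kg × 68 kg = 374.0 L
LD = Vd × C / F = 374.0 × 8.970 / 0.95 = 3531 mg

3530 mg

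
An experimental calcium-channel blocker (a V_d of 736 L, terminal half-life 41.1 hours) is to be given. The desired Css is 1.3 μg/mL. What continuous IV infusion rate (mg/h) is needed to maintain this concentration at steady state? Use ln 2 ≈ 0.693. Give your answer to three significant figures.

CL = ln 2 · Vd / t½ = 0.693 × 736.0 / 41.1 = 12.41 L/h
Infusion rate = CL × Css = 12.41 × 1.3 = 16.13 mg/h

16.1 mg/h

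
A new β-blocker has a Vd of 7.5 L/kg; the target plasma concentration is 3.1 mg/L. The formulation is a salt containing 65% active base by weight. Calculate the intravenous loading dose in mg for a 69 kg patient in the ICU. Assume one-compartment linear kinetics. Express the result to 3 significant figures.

Vd = 7.5 L/kg × 69 kg = 517.5 L
LD = Vd × C / S = 517.5 × 3.100 / 0.65 = 2468 mg

2470 mg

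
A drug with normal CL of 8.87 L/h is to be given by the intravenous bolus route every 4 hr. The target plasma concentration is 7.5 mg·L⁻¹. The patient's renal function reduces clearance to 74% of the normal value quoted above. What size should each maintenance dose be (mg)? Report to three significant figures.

197 mg

Patient clearance = 0.74 × 8.870 = 6.564 L/h
D = CL × Css × τ = 6.564 × 7.5 × 4 = 196.9 mg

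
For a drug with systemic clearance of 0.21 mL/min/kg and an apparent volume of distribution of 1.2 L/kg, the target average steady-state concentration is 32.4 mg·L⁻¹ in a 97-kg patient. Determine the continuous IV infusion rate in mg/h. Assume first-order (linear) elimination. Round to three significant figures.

39.6 mg/h

CL = 0.21 mL/min/kg × 97 kg = 20.37 mL/min = 20.37 × 60/1000 = 1.222 L/h
Infusion rate = CL · Css = 1.222 L/h × 32.4 mg/L = 39.59 mg/h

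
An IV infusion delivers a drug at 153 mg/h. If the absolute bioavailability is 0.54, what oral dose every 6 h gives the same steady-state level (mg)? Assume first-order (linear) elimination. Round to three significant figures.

1700 mg

To maintain the same Css, the systemic dosing rate must be unchanged: F·D/τ = infusion rate.
D = rate × τ / F = 153 × 6 / 0.54 = 1700 mg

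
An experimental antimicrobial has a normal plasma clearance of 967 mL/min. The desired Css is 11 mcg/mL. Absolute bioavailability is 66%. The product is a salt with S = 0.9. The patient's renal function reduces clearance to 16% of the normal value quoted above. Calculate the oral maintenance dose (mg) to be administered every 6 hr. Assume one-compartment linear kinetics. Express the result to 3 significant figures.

CL = 967 mL/min × 60/1000 = 58.02 L/h
Patient clearance = 0.16 × 58.02 = 9.283 L/h
At steady state, dose per interval replaces the amount cleared in that interval: F·S·D/τ = CL·Css.
D = CL × Css × τ / F / S = 9.283 × 11 × 6 / 0.66 / 0.9 = 1031 mg

1030 mg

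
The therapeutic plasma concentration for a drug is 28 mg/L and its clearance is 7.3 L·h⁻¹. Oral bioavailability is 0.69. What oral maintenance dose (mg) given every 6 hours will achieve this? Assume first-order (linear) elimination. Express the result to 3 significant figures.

1780 mg

At steady state, dose per interval replaces the amount cleared in that interval: F·D/τ = CL·Css.
D = CL × Css × τ / F = 7.300 × 28 × 6 / 0.69 = 1777 mg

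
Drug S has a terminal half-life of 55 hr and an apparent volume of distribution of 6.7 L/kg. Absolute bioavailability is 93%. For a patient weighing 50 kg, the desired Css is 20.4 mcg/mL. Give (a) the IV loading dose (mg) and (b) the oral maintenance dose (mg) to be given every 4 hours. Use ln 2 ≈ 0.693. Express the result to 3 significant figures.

Total Vd = 6.7 × 50 = 335.0 L
LD = Vd × C = 335.0 × 20.4 = 6834 mg
CL = 0.693 × Vd / t½ = 0.693 × 335.0 / 55 = 4.221 L/h
D = CL × Css × τ / F = 4.221 × 20.4 × 4 / 0.93 = 370.4 mg

(a) 6830 mg; (b) 370 mg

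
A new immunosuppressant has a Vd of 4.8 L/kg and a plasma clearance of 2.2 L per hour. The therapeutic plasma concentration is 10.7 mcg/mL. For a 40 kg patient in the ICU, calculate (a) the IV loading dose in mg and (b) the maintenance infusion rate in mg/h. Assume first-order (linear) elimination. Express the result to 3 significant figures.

(a) 2050 mg; (b) 23.5 mg/h

Vd(total) = 40 kg × 4.8 L/kg = 192.0 L
Loading: fill Vd to C_target → 192.0 L × 10.7 mg/L = 2054 mg
Maintenance infusion rate = CL × Css = 2.200 × 10.7 = 23.54 mg/h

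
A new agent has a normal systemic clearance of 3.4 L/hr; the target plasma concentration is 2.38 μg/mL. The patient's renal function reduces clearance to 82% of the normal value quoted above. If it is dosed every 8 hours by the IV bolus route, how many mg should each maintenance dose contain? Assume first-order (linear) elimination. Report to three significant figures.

53.1 mg

Patient clearance = 0.82 × 3.400 = 2.788 L/h
D = CL × Css × τ = 2.788 × 2.38 × 8 = 53.08 mg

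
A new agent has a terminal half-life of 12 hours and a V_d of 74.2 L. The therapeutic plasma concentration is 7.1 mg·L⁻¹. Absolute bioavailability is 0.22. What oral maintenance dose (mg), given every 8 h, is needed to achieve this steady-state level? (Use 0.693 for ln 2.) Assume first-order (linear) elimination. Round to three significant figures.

1110 mg

CL = ln 2 · Vd / t½ = 0.693 × 74.20 / 12 = 4.285 L/h
D = CL × Css × τ / F = 4.285 × 7.1 × 8 / 0.22 = 1106 mg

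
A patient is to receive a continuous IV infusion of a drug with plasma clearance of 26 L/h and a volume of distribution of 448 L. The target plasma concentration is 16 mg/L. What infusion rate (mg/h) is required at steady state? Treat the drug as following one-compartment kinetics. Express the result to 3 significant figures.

416 mg/h

At steady state, infusion rate equals elimination rate: rate in = CL × Css.
Infusion rate = CL · Css = 26.00 L/h × 16 mg/L = 416.0 mg/h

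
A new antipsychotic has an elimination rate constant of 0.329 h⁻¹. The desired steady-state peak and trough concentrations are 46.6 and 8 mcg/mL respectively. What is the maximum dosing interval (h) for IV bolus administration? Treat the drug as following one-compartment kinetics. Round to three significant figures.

Between IV bolus doses, concentration decays as C = C₀·e^(−kτ), so C_peak/C_trough = e^(kτ).
τ_max = ln(C_peak/C_trough) / k = ln(46.6/8) / 0.3290 = 1.762 / 0.3290 = 5.356 h

5.36 h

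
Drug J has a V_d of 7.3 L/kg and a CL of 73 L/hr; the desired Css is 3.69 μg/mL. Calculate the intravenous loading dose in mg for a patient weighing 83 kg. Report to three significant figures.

2240 mg

Vd = 7.3 L/kg × 83 kg = 605.9 L
LD = Vd × C = 605.9 × 3.690 = 2236 mg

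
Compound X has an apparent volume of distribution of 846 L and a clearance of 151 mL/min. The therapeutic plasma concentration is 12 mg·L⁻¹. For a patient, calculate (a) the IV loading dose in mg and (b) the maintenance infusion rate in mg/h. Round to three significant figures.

LD = Vd · C_target = 846.0 × 12 = 10150 mg
CL = 151 mL/min × 60/1000 = 9.060 L/h
Maintenance infusion rate = CL × Css = 9.060 × 12 = 108.7 mg/h

(a) 10200 mg; (b) 109 mg/h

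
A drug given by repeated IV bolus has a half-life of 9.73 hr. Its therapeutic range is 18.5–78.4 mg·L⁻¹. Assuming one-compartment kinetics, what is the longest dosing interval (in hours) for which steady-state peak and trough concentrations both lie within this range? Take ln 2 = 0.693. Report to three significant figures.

k = 0.693 / t½ = 0.693 / 9.73 = 0.07122 h⁻¹
Between IV bolus doses, concentration decays as C = C₀·e^(−kτ), so C_peak/C_trough = e^(kτ).
τ_max = ln(C_peak/C_trough) / k = ln(78.4/18.5) / 0.07122 = 1.444 / 0.07122 = 20.28 h

20.3 h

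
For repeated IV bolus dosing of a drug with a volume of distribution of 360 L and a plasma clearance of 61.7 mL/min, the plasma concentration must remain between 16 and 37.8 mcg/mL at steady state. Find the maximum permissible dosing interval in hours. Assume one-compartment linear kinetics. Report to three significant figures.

83.6 h

CL = 61.7 mL/min = 61.7 × 0.06 = 3.702 L/h
k = CL / Vd = 3.702 / 360.0 = 0.01028 h⁻¹
Between IV bolus doses, concentration decays as C = C₀·e^(−kτ), so C_peak/C_trough = e^(kτ).
τ_max = ln(C_peak/C_trough) / k = ln(37.8/16) / 0.01028 = 0.8597 / 0.01028 = 83.63 h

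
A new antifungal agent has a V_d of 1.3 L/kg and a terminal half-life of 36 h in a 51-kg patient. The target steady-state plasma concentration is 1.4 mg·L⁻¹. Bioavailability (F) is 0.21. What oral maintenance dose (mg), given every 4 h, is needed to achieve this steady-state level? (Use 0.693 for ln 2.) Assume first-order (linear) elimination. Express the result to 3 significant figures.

34.0 mg

Total Vd = 1.3 × 51 = 66.30 L
k = 0.693/36 = 0.01925 h⁻¹, so CL = k·Vd = 0.01925 × 66.30 = 1.276 L/h
D = CL × Css × τ / F = 1.276 × 1.4 × 4 / 0.21 = 34.03 mg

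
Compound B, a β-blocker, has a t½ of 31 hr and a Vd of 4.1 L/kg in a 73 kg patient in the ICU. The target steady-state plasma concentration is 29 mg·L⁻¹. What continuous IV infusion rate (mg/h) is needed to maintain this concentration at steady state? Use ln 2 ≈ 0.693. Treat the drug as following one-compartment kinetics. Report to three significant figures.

Vd = 4.1 L/kg × 73 kg = 299.3 L
k = 0.693/31 = 0.02235 h⁻¹, so CL = k·Vd = 0.02235 × 299.3 = 6.689 L/h
Infusion rate = CL × Css = 6.689 × 29 = 194.0 mg/h

194 mg/h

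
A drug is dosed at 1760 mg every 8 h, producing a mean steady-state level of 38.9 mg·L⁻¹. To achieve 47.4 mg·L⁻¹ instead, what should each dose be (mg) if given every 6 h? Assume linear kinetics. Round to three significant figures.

1610 mg

For first-order elimination, Css ∝ F·D/(CL·τ); F and CL are unchanged, so Css ∝ D/τ.
D₂ = D₁ × (Css,target / Css,current) × (τ₂/τ₁) = 1760 × (47.4/38.9) × (6/8) = 1608 mg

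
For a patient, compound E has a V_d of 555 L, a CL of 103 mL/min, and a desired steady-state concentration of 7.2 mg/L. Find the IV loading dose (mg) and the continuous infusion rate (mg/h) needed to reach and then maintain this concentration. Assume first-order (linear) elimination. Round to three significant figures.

(a) 4000 mg; (b) 44.5 mg/h

LD = Vd · C_target = 555.0 × 7.2 = 3996 mg
Convert clearance: 103 mL/min × 60 min/h ÷ 1000 mL/L = 6.180 L/h
Maintenance infusion rate = CL × Css = 6.180 × 7.2 = 44.50 mg/h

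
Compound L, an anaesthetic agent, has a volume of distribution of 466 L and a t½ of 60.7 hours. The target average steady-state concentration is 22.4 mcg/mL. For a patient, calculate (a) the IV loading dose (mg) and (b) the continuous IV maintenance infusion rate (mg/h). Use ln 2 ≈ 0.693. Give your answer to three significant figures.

(a) 10400 mg; (b) 119 mg/h

LD = Vd × C = 466.0 × 22.4 = 10440 mg
CL = 0.693 × Vd / t½ = 0.693 × 466.0 / 60.7 = 5.320 L/h
Infusion rate = CL × Css = 5.320 × 22.4 = 119.2 mg/h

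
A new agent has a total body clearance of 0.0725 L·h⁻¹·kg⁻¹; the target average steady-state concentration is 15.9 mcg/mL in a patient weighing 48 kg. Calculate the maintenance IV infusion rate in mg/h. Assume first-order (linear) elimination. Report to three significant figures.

55.3 mg/h

CL = 0.0725 L·h⁻¹·kg⁻¹ × 48 kg = 3.480 L/h
Infusion rate = CL · Css = 3.480 L/h × 15.9 mg/L = 55.33 mg/h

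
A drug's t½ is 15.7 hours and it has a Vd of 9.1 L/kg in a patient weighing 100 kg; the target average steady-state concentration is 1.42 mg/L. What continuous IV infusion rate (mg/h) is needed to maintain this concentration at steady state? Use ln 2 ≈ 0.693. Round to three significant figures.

Vd = 9.1 L/kg × 100 kg = 910.0 L
k = 0.693/15.7 = 0.04414 h⁻¹, so CL = k·Vd = 0.04414 × 910.0 = 40.17 L/h
Infusion rate = CL × Css = 40.17 × 1.42 = 57.04 mg/h

57.0 mg/h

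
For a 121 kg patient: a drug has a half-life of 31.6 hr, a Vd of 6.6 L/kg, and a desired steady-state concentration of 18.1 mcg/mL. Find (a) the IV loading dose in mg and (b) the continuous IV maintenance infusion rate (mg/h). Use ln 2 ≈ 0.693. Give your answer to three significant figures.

Total Vd = 6.6 × 121 = 798.6 L
LD = Vd × C = 798.6 × 18.1 = 14450 mg
CL = 0.693 × Vd / t½ = 0.693 × 798.6 / 31.6 = 17.51 L/h
Infusion rate = CL × Css = 17.51 × 18.1 = 316.9 mg/h

(a) 14500 mg; (b) 317 mg/h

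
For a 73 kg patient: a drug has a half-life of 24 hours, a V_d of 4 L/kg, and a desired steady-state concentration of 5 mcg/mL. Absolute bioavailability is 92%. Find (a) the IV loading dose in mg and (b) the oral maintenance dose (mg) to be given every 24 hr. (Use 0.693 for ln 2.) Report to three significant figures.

(a) 1460 mg; (b) 1100 mg

Vd(total) = 73 kg × 4 L/kg = 292.0 L
LD = Vd × C = 292.0 × 5 = 1460 mg
CL = 0.693 × Vd / t½ = 0.693 × 292.0 / 24 = 8.432 L/h
D = CL × Css × τ / F = 8.432 × 5 × 24 / 0.92 = 1100 mg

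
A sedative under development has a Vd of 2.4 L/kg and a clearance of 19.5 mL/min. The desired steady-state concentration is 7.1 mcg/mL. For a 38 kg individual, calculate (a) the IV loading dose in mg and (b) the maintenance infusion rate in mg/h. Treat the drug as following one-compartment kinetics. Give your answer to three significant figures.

(a) 648 mg; (b) 8.31 mg/h

Vd(total) = 38 kg × 2.4 L/kg = 91.20 L
Loading dose = Vd × C = 91.20 × 7.1 = 647.5 mg
CL = 19.5 mL/min = 19.5 × 0.06 = 1.170 L/h
Maintenance infusion rate = CL × Css = 1.170 × 7.1 = 8.307 mg/h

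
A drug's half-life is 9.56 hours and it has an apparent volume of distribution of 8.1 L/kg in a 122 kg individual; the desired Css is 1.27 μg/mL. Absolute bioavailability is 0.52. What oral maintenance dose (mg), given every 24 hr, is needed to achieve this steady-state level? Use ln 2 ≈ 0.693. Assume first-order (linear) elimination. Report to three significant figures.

4200 mg

Vd = 8.1 L/kg × 122 kg = 988.2 L
k = 0.693/9.56 = 0.07249 h⁻¹, so CL = k·Vd = 0.07249 × 988.2 = 71.63 L/h
D = CL × Css × τ / F = 71.63 × 1.27 × 24 / 0.52 = 4199 mg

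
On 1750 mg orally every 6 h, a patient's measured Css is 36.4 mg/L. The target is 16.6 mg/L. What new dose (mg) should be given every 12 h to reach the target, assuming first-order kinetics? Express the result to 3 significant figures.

For first-order elimination, Css ∝ F·D/(CL·τ); F and CL are unchanged, so Css ∝ D/τ.
D₂ = D₁ × (Css,target / Css,current) × (τ₂/τ₁) = 1750 × (16.6/36.4) × (12/6) = 1596 mg

1600 mg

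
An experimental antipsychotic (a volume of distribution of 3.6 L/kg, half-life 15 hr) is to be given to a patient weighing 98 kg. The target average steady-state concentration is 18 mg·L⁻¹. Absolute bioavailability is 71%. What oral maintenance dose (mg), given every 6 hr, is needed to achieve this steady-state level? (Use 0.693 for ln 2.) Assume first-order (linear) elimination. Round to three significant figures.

Vd(total) = 98 kg × 3.6 L/kg = 352.8 L
k = 0.693/15 = 0.04620 h⁻¹, so CL = k·Vd = 0.04620 × 352.8 = 16.30 L/h
D = CL × Css × τ / F = 16.30 × 18 × 6 / 0.71 = 2479 mg

2480 mg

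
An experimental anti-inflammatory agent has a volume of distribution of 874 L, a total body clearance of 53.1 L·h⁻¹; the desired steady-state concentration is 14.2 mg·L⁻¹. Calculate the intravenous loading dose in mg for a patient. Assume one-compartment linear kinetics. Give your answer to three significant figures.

12400 mg

LD = Vd × C = 874.0 × 14.20 = 12410 mg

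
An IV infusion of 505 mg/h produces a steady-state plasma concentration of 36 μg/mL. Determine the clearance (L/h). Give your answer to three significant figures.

14.0 L/h

At steady state, infusion rate = CL × Css, so CL = rate / Css.
CL = 505 / 36 = 14.03 L/h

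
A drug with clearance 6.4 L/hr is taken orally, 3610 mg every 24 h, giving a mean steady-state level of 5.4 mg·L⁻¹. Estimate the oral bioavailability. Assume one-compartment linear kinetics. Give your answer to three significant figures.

F·D/τ = CL·Css at steady state → F = CL·Css·τ / D.
F = 6.4 × 5.4 × 24 / 3610 = 0.230

0.230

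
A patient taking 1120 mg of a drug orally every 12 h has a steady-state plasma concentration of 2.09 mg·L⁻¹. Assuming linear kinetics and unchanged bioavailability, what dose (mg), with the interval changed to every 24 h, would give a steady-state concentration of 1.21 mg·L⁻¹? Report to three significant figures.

1300 mg

For first-order elimination, Css ∝ F·D/(CL·τ); F and CL are unchanged, so Css ∝ D/τ.
D₂ = D₁ × (Css,target / Css,current) × (τ₂/τ₁) = 1120 × (1.21/2.09) × (24/12) = 1297 mg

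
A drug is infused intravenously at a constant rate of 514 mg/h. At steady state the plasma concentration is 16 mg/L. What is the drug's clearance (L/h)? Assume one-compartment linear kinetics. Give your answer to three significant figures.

At steady state, infusion rate = CL × Css, so CL = rate / Css.
CL = 514 / 16 = 32.13 L/h

32.1 L/h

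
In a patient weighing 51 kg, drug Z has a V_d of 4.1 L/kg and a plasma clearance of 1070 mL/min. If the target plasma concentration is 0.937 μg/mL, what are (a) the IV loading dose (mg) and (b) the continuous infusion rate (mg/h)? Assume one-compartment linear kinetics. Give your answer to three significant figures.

(a) 196 mg; (b) 60.2 mg/h

Total Vd = 4.1 × 51 = 209.1 L
Loading: fill Vd to C_target → 209.1 L × 0.937 mg/L = 195.9 mg
CL = 1070 mL/min = 1070 × 0.06 = 64.20 L/h
Maintenance: replace elimination → rate = CL × Css = 64.20 × 0.937 = 60.16 mg/h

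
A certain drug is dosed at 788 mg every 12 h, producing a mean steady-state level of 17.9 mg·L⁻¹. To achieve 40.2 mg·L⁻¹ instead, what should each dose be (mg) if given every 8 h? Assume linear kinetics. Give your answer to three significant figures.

For first-order elimination, Css ∝ F·D/(CL·τ); F and CL are unchanged, so Css ∝ D/τ.
D₂ = D₁ × (Css,target / Css,current) × (τ₂/τ₁) = 788 × (40.2/17.9) × (8/12) = 1180 mg

1180 mg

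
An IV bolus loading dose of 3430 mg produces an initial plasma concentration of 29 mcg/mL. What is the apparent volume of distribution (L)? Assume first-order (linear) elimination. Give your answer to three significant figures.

118 L

Immediately after an IV bolus, C₀ = Dose / Vd, so Vd = Dose / C₀.
Vd = 3430 / 29 = 118.3 L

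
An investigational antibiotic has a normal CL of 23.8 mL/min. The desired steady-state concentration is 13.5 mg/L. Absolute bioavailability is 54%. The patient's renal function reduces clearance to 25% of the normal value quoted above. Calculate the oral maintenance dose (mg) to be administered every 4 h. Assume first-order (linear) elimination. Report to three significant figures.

Convert clearance: 23.8 mL/min × 60 min/h ÷ 1000 mL/L = 1.428 L/h
Patient clearance = 0.25 × 1.428 = 0.3570 L/h
D = CL × Css × τ / F = 0.3570 × 13.5 × 4 / 0.54 = 35.70 mg

35.7 mg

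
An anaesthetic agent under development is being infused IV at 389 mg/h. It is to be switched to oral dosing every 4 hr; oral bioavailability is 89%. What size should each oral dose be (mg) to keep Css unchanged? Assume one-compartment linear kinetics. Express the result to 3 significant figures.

To maintain the same Css, the systemic dosing rate must be unchanged: F·D/τ = infusion rate.
D = rate × τ / F = 389 × 4 / 0.89 = 1748 mg

1750 mg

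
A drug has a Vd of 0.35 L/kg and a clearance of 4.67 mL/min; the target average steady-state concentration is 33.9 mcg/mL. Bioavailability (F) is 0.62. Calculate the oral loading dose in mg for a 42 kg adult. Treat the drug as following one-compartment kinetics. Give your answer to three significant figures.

804 mg

Vd(total) = 42 kg × 0.35 L/kg = 14.70 L
LD = Vd × C / F = 14.70 × 33.90 / 0.62 = 803.8 mg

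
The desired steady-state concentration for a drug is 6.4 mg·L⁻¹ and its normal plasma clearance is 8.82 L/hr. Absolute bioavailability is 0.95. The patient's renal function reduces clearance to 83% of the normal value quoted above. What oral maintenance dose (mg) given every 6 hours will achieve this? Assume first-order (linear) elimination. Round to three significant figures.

Patient clearance = 0.83 × 8.820 = 7.321 L/h
D = CL × Css × τ / F = 7.321 × 6.4 × 6 / 0.95 = 295.9 mg

296 mg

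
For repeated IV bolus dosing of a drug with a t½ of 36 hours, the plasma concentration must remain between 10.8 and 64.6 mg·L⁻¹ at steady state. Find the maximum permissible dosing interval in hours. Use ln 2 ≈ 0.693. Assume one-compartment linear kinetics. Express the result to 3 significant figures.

92.9 h

k = 0.693 / t½ = 0.693 / 36 = 0.01925 h⁻¹
Between IV bolus doses, concentration decays as C = C₀·e^(−kτ), so C_peak/C_trough = e^(kτ).
τ_max = ln(C_peak/C_trough) / k = ln(64.6/10.8) / 0.01925 = 1.789 / 0.01925 = 92.94 h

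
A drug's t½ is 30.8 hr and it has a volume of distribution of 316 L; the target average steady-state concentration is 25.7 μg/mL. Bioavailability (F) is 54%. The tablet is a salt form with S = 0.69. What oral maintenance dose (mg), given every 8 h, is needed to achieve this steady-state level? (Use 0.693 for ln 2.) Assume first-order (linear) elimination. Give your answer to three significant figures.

CL = 0.693 × Vd / t½ = 0.693 × 316.0 / 30.8 = 7.110 L/h
D = CL × Css × τ / F / S = 7.110 × 25.7 × 8 / 0.54 / 0.69 = 3923 mg

3920 mg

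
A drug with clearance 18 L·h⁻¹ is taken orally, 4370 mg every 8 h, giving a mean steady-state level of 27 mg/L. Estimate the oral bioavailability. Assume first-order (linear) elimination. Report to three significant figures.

F·D/τ = CL·Css at steady state → F = CL·Css·τ / D.
F = 18 × 27 × 8 / 4370 = 0.890

0.890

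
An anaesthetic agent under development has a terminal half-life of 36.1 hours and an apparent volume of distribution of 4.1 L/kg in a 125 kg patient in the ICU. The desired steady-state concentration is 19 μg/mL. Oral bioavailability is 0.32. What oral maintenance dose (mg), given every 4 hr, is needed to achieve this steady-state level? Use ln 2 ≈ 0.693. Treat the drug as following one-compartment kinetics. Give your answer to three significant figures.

2340 mg

Vd = 4.1 L/kg × 125 kg = 512.5 L
CL = 0.693 × Vd / t½ = 0.693 × 512.5 / 36.1 = 9.838 L/h
D = CL × Css × τ / F = 9.838 × 19 × 4 / 0.32 = 2337 mg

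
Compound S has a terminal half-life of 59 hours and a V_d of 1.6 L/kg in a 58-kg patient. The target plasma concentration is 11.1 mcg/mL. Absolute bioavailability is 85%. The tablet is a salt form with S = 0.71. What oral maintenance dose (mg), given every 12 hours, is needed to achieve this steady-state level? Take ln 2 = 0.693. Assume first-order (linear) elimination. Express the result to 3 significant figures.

241 mg

Total Vd = 1.6 × 58 = 92.80 L
k = 0.693/59 = 0.01175 h⁻¹, so CL = k·Vd = 0.01175 × 92.80 = 1.090 L/h
D = CL × Css × τ / F / S = 1.090 × 11.1 × 12 / 0.85 / 0.71 = 240.6 mg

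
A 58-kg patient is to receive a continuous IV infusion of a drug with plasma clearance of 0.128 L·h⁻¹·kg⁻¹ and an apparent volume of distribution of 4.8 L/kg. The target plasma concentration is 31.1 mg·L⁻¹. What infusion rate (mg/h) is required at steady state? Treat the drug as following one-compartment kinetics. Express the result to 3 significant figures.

CL = 0.128 L·h⁻¹·kg⁻¹ × 58 kg = 7.424 L/h
At steady state, infusion rate equals elimination rate: rate in = CL × Css.
Infusion rate = CL · Css = 7.424 L/h × 31.1 mg/L = 230.9 mg/h

231 mg/h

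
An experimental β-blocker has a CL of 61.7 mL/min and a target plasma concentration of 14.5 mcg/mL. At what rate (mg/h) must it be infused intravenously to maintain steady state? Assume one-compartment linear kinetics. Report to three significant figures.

CL = 61.7 mL/min × 60/1000 = 3.702 L/h
Infusion rate = CL · Css = 3.702 L/h × 14.5 mg/L = 53.68 mg/h

53.7 mg/h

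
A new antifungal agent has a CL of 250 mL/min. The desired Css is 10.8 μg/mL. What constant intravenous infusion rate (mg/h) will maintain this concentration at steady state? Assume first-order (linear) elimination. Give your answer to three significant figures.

Convert clearance: 250 mL/min × 60 min/h ÷ 1000 mL/L = 15.00 L/h
At steady state, infusion rate equals elimination rate: rate in = CL × Css.
Rate = CL × Css = 15.00 × 10.8 = 162.0 mg/h

162 mg/h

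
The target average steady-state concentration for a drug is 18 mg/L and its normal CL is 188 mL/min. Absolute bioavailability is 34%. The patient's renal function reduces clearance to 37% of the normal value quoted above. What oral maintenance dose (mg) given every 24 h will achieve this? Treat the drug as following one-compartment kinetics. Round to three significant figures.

5300 mg

CL = 188 mL/min × 60/1000 = 11.28 L/h
Patient clearance = 0.37 × 11.28 = 4.174 L/h
D = CL × Css × τ / F = 4.174 × 18 × 24 / 0.34 = 5303 mg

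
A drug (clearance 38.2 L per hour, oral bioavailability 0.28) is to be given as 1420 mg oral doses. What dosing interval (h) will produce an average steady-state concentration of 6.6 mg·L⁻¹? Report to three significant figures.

1.58 h

F·D/τ = CL·Css → τ = F·D / (CL·Css).
τ = 0.28 × 1420 / (38.2 × 6.6) = 1.577 h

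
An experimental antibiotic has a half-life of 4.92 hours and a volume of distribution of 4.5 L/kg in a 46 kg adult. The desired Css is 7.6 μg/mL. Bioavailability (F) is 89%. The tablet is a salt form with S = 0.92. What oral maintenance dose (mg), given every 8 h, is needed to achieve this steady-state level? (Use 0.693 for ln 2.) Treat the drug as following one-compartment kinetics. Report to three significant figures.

2170 mg

Vd = 4.5 L/kg × 46 kg = 207.0 L
CL = 0.693 × Vd / t½ = 0.693 × 207.0 / 4.92 = 29.16 L/h
D = CL × Css × τ / F / S = 29.16 × 7.6 × 8 / 0.89 / 0.92 = 2165 mg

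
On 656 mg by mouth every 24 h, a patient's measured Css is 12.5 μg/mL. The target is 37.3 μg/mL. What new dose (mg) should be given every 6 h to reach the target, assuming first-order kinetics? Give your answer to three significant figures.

With linear kinetics, Css is proportional to dose rate (D/τ) at fixed clearance.
D₂ = D₁ × (Css,target / Css,current) × (τ₂/τ₁) = 656 × (37.3/12.5) × (6/24) = 489.4 mg

489 mg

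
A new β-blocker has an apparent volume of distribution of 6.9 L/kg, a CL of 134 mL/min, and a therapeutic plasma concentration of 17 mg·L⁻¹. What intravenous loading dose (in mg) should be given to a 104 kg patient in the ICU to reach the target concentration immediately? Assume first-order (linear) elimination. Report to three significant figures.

Vd(total) = 104 kg × 6.9 L/kg = 717.6 L
LD = Vd × C = 717.6 × 17.00 = 12200 mg

12200 mg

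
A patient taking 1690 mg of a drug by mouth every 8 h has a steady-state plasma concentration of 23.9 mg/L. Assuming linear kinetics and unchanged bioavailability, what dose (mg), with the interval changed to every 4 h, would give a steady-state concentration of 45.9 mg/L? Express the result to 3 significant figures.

1620 mg

For first-order elimination, Css ∝ F·D/(CL·τ); F and CL are unchanged, so Css ∝ D/τ.
D₂ = D₁ × (Css,target / Css,current) × (τ₂/τ₁) = 1690 × (45.9/23.9) × (4/8) = 1623 mg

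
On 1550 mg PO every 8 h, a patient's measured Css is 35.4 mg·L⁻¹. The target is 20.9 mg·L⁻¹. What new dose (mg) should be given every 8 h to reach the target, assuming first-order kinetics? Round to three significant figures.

With linear kinetics, Css is proportional to dose rate (D/τ) at fixed clearance.
D₂ = D₁ × (Css,target / Css,current) = 1550 × 20.9/35.4 = 915.1 mg

915 mg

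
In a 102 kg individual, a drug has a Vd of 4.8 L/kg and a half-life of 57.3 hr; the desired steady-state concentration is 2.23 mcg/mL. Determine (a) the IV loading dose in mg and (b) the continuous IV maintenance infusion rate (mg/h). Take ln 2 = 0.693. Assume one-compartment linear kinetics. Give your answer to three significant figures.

(a) 1090 mg; (b) 13.2 mg/h

Vd = 4.8 L/kg × 102 kg = 489.6 L
LD = Vd × C = 489.6 × 2.23 = 1092 mg
CL = 0.693 × Vd / t½ = 0.693 × 489.6 / 57.3 = 5.921 L/h
Infusion rate = CL × Css = 5.921 × 2.23 = 13.20 mg/h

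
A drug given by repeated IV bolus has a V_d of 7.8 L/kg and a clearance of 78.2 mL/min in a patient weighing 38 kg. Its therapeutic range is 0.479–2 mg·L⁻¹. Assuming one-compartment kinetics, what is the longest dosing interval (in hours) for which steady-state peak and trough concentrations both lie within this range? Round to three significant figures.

Vd = 7.8 L/kg × 38 kg = 296.4 L
CL = 78.2 mL/min = 78.2 × 0.06 = 4.692 L/h
k = CL / Vd = 4.692 / 296.4 = 0.01583 h⁻¹
Between IV bolus doses, concentration decays as C = C₀·e^(−kτ), so C_peak/C_trough = e^(kτ).
τ_max = ln(C_peak/C_trough) / k = ln(2/0.479) / 0.01583 = 1.429 / 0.01583 = 90.27 h

90.3 h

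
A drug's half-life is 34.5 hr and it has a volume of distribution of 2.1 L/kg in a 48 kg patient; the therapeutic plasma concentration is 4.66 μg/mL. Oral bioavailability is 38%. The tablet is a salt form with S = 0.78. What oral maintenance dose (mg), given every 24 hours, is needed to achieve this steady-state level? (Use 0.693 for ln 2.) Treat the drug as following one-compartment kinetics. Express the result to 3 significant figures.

Vd = 2.1 L/kg × 48 kg = 100.8 L
k = 0.693/34.5 = 0.02009 h⁻¹, so CL = k·Vd = 0.02009 × 100.8 = 2.025 L/h
D = CL × Css × τ / F / S = 2.025 × 4.66 × 24 / 0.38 / 0.78 = 764.1 mg

764 mg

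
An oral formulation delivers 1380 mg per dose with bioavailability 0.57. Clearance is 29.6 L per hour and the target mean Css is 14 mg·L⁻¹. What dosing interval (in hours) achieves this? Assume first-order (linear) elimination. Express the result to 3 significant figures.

F·D/τ = CL·Css → τ = F·D / (CL·Css).
τ = 0.57 × 1380 / (29.6 × 14) = 1.898 h

1.90 h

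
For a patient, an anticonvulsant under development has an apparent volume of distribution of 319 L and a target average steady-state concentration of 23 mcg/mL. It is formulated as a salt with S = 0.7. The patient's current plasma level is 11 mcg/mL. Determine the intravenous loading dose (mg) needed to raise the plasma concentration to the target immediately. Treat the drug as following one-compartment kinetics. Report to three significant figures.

5470 mg

The loading dose fills Vd to the target concentration.
Concentration deficit ΔC = 23 − 11 = 12.00 mg/L
LD = Vd × ΔC / S = 319.0 × 12.00 / 0.7 = 5469 mg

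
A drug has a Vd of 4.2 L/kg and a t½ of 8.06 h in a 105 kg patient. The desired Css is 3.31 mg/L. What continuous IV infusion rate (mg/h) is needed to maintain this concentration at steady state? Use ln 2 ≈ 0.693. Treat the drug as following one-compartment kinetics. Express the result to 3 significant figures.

Vd = 4.2 L/kg × 105 kg = 441.0 L
CL = 0.693 × Vd / t½ = 0.693 × 441.0 / 8.06 = 37.92 L/h
Infusion rate = CL × Css = 37.92 × 3.31 = 125.5 mg/h

126 mg/h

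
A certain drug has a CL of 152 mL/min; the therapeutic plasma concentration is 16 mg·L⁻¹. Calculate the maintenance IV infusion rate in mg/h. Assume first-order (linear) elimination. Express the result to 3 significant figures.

146 mg/h

CL = 152 mL/min × 60/1000 = 9.120 L/h
Infusion rate = CL · Css = 9.120 L/h × 16 mg/L = 145.9 mg/h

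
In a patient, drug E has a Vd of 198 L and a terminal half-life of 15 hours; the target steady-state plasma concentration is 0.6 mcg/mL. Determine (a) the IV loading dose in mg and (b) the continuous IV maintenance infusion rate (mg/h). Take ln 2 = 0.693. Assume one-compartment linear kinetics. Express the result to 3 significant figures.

LD = Vd × C = 198.0 × 0.6 = 118.8 mg
CL = 0.693 × Vd / t½ = 0.693 × 198.0 / 15 = 9.148 L/h
Infusion rate = CL × Css = 9.148 × 0.6 = 5.489 mg/h

(a) 119 mg; (b) 5.49 mg/h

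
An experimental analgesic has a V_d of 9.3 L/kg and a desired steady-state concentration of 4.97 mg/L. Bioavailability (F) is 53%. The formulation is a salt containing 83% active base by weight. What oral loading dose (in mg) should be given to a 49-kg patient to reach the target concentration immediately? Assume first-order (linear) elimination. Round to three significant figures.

5150 mg

Vd(total) = 49 kg × 9.3 L/kg = 455.7 L
The loading dose fills Vd to the target concentration.
LD = Vd × C / F / S = 455.7 × 4.970 / 0.53 / 0.83 = 5149 mg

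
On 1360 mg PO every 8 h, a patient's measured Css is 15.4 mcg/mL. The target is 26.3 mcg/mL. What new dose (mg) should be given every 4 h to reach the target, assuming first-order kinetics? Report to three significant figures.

1160 mg

With linear kinetics, Css is proportional to dose rate (D/τ) at fixed clearance.
D₂ = D₁ × (Css,target / Css,current) × (τ₂/τ₁) = 1360 × (26.3/15.4) × (4/8) = 1161 mg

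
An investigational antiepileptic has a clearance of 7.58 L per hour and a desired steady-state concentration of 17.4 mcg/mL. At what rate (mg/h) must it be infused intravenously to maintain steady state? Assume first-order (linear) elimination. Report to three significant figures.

At steady state, infusion rate equals elimination rate: rate in = CL × Css.
Infusion rate = CL · Css = 7.580 L/h × 17.4 mg/L = 131.9 mg/h

132 mg/h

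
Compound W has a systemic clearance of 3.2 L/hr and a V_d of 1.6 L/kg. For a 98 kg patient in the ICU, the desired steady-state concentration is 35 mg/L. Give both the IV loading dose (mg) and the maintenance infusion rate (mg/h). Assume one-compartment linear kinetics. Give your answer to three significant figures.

Total Vd = 1.6 × 98 = 156.8 L
LD = Vd · C_target = 156.8 × 35 = 5488 mg
Maintenance: replace elimination → rate = CL × Css = 3.200 × 35 = 112.0 mg/h

(a) 5490 mg; (b) 112 mg/h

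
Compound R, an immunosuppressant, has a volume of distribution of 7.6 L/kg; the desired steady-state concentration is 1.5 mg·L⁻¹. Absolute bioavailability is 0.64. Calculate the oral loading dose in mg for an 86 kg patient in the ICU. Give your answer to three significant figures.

Total Vd = 7.6 × 86 = 653.6 L
The loading dose fills Vd to the target concentration.
LD = Vd × C / F = 653.6 × 1.500 / 0.64 = 1532 mg

1530 mg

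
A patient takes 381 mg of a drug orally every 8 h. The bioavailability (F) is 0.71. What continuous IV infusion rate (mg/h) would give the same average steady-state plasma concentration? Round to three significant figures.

Equivalent systemic input: infusion rate = F·D/τ.
Rate = 0.71 × 381 / 8 = 33.81 mg/h

33.8 mg/h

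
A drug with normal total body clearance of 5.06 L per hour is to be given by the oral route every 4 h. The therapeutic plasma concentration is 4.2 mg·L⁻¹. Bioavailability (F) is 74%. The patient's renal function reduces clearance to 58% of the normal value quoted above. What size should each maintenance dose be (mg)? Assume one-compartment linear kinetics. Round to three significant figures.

66.6 mg

Patient clearance = 0.58 × 5.060 = 2.935 L/h
D = CL × Css × τ / F = 2.935 × 4.2 × 4 / 0.74 = 66.63 mg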